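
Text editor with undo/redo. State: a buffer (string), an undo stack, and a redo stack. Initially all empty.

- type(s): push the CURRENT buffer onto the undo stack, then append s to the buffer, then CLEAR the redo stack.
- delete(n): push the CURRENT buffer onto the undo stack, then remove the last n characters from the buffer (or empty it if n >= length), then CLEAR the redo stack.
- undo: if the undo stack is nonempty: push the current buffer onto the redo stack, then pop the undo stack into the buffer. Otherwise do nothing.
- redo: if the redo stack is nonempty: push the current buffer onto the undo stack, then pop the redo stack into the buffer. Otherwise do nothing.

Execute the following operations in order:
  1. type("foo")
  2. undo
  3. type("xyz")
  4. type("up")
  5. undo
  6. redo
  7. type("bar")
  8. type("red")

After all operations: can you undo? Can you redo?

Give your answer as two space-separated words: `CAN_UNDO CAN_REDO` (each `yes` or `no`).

After op 1 (type): buf='foo' undo_depth=1 redo_depth=0
After op 2 (undo): buf='(empty)' undo_depth=0 redo_depth=1
After op 3 (type): buf='xyz' undo_depth=1 redo_depth=0
After op 4 (type): buf='xyzup' undo_depth=2 redo_depth=0
After op 5 (undo): buf='xyz' undo_depth=1 redo_depth=1
After op 6 (redo): buf='xyzup' undo_depth=2 redo_depth=0
After op 7 (type): buf='xyzupbar' undo_depth=3 redo_depth=0
After op 8 (type): buf='xyzupbarred' undo_depth=4 redo_depth=0

Answer: yes no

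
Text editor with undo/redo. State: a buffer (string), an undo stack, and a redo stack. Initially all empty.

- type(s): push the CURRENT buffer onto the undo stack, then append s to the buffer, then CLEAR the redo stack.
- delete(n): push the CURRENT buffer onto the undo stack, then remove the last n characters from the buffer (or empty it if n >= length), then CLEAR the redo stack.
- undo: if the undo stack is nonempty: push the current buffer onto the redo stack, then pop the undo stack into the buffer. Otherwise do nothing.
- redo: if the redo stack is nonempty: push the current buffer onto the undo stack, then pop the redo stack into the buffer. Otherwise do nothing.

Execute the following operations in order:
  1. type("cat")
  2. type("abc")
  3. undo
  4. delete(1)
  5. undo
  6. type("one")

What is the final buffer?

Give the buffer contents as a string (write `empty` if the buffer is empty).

After op 1 (type): buf='cat' undo_depth=1 redo_depth=0
After op 2 (type): buf='catabc' undo_depth=2 redo_depth=0
After op 3 (undo): buf='cat' undo_depth=1 redo_depth=1
After op 4 (delete): buf='ca' undo_depth=2 redo_depth=0
After op 5 (undo): buf='cat' undo_depth=1 redo_depth=1
After op 6 (type): buf='catone' undo_depth=2 redo_depth=0

Answer: catone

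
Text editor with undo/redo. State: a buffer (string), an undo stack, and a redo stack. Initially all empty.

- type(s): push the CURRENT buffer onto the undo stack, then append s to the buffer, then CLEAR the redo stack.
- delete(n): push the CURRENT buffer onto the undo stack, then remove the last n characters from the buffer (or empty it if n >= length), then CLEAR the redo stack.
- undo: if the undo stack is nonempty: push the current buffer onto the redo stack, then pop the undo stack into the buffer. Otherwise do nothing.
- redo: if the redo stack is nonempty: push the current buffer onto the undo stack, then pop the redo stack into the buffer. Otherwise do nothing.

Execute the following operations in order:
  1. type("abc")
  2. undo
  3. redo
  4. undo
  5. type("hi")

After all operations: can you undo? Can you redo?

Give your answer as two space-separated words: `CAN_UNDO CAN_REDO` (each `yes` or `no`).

Answer: yes no

Derivation:
After op 1 (type): buf='abc' undo_depth=1 redo_depth=0
After op 2 (undo): buf='(empty)' undo_depth=0 redo_depth=1
After op 3 (redo): buf='abc' undo_depth=1 redo_depth=0
After op 4 (undo): buf='(empty)' undo_depth=0 redo_depth=1
After op 5 (type): buf='hi' undo_depth=1 redo_depth=0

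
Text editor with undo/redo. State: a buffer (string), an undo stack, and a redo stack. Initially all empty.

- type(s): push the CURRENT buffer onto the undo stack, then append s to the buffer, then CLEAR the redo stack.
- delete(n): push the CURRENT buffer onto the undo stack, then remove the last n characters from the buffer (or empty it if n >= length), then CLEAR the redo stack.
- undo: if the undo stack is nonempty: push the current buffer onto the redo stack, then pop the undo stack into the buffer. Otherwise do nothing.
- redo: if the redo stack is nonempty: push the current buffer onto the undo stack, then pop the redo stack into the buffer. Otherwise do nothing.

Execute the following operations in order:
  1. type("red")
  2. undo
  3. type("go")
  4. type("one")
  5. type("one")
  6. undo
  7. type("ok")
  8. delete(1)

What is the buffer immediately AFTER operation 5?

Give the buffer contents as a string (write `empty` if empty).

After op 1 (type): buf='red' undo_depth=1 redo_depth=0
After op 2 (undo): buf='(empty)' undo_depth=0 redo_depth=1
After op 3 (type): buf='go' undo_depth=1 redo_depth=0
After op 4 (type): buf='goone' undo_depth=2 redo_depth=0
After op 5 (type): buf='gooneone' undo_depth=3 redo_depth=0

Answer: gooneone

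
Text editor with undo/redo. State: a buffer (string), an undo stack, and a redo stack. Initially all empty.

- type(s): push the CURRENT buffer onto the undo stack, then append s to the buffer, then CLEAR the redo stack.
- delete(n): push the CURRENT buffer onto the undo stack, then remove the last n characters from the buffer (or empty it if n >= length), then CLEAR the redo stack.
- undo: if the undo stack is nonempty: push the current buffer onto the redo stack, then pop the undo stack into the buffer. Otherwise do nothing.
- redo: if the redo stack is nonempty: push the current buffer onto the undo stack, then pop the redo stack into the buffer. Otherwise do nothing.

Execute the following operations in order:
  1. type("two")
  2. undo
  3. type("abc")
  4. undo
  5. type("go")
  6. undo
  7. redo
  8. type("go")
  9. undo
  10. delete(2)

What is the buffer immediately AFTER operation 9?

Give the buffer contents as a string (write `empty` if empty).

Answer: go

Derivation:
After op 1 (type): buf='two' undo_depth=1 redo_depth=0
After op 2 (undo): buf='(empty)' undo_depth=0 redo_depth=1
After op 3 (type): buf='abc' undo_depth=1 redo_depth=0
After op 4 (undo): buf='(empty)' undo_depth=0 redo_depth=1
After op 5 (type): buf='go' undo_depth=1 redo_depth=0
After op 6 (undo): buf='(empty)' undo_depth=0 redo_depth=1
After op 7 (redo): buf='go' undo_depth=1 redo_depth=0
After op 8 (type): buf='gogo' undo_depth=2 redo_depth=0
After op 9 (undo): buf='go' undo_depth=1 redo_depth=1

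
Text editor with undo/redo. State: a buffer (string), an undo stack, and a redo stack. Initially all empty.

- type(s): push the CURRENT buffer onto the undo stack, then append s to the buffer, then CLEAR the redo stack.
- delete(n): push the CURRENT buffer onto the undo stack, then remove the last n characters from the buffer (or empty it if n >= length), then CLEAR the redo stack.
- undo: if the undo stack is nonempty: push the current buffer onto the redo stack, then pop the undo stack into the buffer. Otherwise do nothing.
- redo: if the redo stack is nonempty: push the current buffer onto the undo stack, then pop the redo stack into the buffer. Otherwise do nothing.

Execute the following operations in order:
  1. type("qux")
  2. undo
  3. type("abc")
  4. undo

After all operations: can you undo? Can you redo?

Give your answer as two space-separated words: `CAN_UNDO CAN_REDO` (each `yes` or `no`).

Answer: no yes

Derivation:
After op 1 (type): buf='qux' undo_depth=1 redo_depth=0
After op 2 (undo): buf='(empty)' undo_depth=0 redo_depth=1
After op 3 (type): buf='abc' undo_depth=1 redo_depth=0
After op 4 (undo): buf='(empty)' undo_depth=0 redo_depth=1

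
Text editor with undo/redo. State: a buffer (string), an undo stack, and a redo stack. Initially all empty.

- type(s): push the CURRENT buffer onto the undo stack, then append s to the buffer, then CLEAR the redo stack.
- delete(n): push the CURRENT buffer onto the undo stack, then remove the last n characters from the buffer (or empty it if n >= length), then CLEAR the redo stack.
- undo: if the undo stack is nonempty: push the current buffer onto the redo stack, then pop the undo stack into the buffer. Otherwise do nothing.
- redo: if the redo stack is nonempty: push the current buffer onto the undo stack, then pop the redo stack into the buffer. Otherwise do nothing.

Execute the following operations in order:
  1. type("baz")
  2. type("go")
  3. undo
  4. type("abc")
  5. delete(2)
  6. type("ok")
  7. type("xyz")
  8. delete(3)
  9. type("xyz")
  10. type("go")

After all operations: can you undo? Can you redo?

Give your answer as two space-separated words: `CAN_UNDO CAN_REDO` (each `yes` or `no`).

Answer: yes no

Derivation:
After op 1 (type): buf='baz' undo_depth=1 redo_depth=0
After op 2 (type): buf='bazgo' undo_depth=2 redo_depth=0
After op 3 (undo): buf='baz' undo_depth=1 redo_depth=1
After op 4 (type): buf='bazabc' undo_depth=2 redo_depth=0
After op 5 (delete): buf='baza' undo_depth=3 redo_depth=0
After op 6 (type): buf='bazaok' undo_depth=4 redo_depth=0
After op 7 (type): buf='bazaokxyz' undo_depth=5 redo_depth=0
After op 8 (delete): buf='bazaok' undo_depth=6 redo_depth=0
After op 9 (type): buf='bazaokxyz' undo_depth=7 redo_depth=0
After op 10 (type): buf='bazaokxyzgo' undo_depth=8 redo_depth=0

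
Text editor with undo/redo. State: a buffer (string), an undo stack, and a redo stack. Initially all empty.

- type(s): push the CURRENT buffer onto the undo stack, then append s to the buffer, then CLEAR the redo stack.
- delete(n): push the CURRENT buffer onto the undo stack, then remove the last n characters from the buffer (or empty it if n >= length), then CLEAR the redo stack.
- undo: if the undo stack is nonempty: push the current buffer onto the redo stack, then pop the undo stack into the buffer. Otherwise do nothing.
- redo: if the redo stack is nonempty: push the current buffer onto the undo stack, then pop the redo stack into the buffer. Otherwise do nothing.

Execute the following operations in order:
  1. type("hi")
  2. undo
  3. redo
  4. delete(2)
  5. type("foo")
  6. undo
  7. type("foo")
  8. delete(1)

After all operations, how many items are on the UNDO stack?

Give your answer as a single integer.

Answer: 4

Derivation:
After op 1 (type): buf='hi' undo_depth=1 redo_depth=0
After op 2 (undo): buf='(empty)' undo_depth=0 redo_depth=1
After op 3 (redo): buf='hi' undo_depth=1 redo_depth=0
After op 4 (delete): buf='(empty)' undo_depth=2 redo_depth=0
After op 5 (type): buf='foo' undo_depth=3 redo_depth=0
After op 6 (undo): buf='(empty)' undo_depth=2 redo_depth=1
After op 7 (type): buf='foo' undo_depth=3 redo_depth=0
After op 8 (delete): buf='fo' undo_depth=4 redo_depth=0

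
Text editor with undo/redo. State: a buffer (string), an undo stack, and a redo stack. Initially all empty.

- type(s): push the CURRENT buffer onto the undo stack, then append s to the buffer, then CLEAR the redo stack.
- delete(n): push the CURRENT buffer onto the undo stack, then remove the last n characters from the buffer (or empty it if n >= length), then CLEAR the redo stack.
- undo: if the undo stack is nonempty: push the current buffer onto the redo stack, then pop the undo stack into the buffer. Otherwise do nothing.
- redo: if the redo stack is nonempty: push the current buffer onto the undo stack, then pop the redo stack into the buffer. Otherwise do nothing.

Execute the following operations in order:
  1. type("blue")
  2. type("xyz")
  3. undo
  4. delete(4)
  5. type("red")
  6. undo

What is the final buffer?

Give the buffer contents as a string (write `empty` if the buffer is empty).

After op 1 (type): buf='blue' undo_depth=1 redo_depth=0
After op 2 (type): buf='bluexyz' undo_depth=2 redo_depth=0
After op 3 (undo): buf='blue' undo_depth=1 redo_depth=1
After op 4 (delete): buf='(empty)' undo_depth=2 redo_depth=0
After op 5 (type): buf='red' undo_depth=3 redo_depth=0
After op 6 (undo): buf='(empty)' undo_depth=2 redo_depth=1

Answer: empty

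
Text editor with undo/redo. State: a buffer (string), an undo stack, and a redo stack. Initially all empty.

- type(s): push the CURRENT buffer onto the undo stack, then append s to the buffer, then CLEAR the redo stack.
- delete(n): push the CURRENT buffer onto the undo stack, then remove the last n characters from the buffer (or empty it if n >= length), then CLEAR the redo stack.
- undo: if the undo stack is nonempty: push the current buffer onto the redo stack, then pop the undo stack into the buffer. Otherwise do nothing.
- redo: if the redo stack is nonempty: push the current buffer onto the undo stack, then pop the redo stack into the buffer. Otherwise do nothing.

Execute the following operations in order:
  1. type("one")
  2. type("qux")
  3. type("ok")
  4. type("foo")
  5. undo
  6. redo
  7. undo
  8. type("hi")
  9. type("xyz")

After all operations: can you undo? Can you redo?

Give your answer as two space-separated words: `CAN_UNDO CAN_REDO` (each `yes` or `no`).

After op 1 (type): buf='one' undo_depth=1 redo_depth=0
After op 2 (type): buf='onequx' undo_depth=2 redo_depth=0
After op 3 (type): buf='onequxok' undo_depth=3 redo_depth=0
After op 4 (type): buf='onequxokfoo' undo_depth=4 redo_depth=0
After op 5 (undo): buf='onequxok' undo_depth=3 redo_depth=1
After op 6 (redo): buf='onequxokfoo' undo_depth=4 redo_depth=0
After op 7 (undo): buf='onequxok' undo_depth=3 redo_depth=1
After op 8 (type): buf='onequxokhi' undo_depth=4 redo_depth=0
After op 9 (type): buf='onequxokhixyz' undo_depth=5 redo_depth=0

Answer: yes no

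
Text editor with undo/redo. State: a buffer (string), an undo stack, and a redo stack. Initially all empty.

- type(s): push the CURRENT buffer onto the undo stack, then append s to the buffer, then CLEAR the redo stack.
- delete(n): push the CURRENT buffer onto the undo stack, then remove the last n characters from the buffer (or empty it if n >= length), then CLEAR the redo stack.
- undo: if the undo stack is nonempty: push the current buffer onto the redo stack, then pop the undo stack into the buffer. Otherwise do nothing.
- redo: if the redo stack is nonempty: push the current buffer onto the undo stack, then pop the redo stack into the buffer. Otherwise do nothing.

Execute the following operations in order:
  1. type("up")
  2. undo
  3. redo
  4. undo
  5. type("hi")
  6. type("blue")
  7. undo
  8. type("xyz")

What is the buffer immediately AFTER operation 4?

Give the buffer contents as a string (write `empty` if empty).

After op 1 (type): buf='up' undo_depth=1 redo_depth=0
After op 2 (undo): buf='(empty)' undo_depth=0 redo_depth=1
After op 3 (redo): buf='up' undo_depth=1 redo_depth=0
After op 4 (undo): buf='(empty)' undo_depth=0 redo_depth=1

Answer: empty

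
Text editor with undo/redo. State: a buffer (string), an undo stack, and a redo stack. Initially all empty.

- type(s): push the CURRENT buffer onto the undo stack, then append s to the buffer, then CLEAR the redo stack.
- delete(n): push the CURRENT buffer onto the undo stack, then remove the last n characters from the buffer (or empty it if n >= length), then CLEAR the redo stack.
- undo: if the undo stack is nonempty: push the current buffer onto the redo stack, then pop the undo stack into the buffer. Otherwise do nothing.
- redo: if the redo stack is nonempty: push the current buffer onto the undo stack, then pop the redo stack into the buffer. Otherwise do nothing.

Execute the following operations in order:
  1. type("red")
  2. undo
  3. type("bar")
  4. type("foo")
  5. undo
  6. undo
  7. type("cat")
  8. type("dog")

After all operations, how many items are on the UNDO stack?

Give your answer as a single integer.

Answer: 2

Derivation:
After op 1 (type): buf='red' undo_depth=1 redo_depth=0
After op 2 (undo): buf='(empty)' undo_depth=0 redo_depth=1
After op 3 (type): buf='bar' undo_depth=1 redo_depth=0
After op 4 (type): buf='barfoo' undo_depth=2 redo_depth=0
After op 5 (undo): buf='bar' undo_depth=1 redo_depth=1
After op 6 (undo): buf='(empty)' undo_depth=0 redo_depth=2
After op 7 (type): buf='cat' undo_depth=1 redo_depth=0
After op 8 (type): buf='catdog' undo_depth=2 redo_depth=0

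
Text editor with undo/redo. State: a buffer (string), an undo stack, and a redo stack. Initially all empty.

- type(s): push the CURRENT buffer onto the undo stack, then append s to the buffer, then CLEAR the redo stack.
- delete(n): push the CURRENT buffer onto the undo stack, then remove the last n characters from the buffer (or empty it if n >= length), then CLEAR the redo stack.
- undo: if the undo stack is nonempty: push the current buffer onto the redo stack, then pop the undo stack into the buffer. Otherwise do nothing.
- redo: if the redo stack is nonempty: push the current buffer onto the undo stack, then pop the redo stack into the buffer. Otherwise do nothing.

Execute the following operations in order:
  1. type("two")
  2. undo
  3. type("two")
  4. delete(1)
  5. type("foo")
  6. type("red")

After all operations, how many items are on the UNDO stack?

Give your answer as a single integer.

Answer: 4

Derivation:
After op 1 (type): buf='two' undo_depth=1 redo_depth=0
After op 2 (undo): buf='(empty)' undo_depth=0 redo_depth=1
After op 3 (type): buf='two' undo_depth=1 redo_depth=0
After op 4 (delete): buf='tw' undo_depth=2 redo_depth=0
After op 5 (type): buf='twfoo' undo_depth=3 redo_depth=0
After op 6 (type): buf='twfoored' undo_depth=4 redo_depth=0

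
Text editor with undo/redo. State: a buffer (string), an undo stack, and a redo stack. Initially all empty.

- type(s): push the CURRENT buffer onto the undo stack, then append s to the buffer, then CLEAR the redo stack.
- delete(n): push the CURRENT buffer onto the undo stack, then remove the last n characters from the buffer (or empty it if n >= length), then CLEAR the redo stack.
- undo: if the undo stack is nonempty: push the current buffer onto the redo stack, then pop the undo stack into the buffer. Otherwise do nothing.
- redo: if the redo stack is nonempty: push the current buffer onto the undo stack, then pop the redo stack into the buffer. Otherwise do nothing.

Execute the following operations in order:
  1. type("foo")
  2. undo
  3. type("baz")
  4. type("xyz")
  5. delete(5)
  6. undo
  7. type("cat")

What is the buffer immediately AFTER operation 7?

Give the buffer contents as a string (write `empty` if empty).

Answer: bazxyzcat

Derivation:
After op 1 (type): buf='foo' undo_depth=1 redo_depth=0
After op 2 (undo): buf='(empty)' undo_depth=0 redo_depth=1
After op 3 (type): buf='baz' undo_depth=1 redo_depth=0
After op 4 (type): buf='bazxyz' undo_depth=2 redo_depth=0
After op 5 (delete): buf='b' undo_depth=3 redo_depth=0
After op 6 (undo): buf='bazxyz' undo_depth=2 redo_depth=1
After op 7 (type): buf='bazxyzcat' undo_depth=3 redo_depth=0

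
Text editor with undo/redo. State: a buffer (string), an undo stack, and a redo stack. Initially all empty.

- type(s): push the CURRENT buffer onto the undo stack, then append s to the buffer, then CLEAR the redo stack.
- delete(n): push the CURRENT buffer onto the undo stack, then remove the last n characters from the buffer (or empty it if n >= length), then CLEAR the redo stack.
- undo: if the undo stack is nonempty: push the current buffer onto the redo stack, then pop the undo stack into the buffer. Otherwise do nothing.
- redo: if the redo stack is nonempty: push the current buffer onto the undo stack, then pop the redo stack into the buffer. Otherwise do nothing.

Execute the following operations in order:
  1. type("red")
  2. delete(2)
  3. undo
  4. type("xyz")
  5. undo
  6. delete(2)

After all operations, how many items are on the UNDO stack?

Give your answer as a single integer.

After op 1 (type): buf='red' undo_depth=1 redo_depth=0
After op 2 (delete): buf='r' undo_depth=2 redo_depth=0
After op 3 (undo): buf='red' undo_depth=1 redo_depth=1
After op 4 (type): buf='redxyz' undo_depth=2 redo_depth=0
After op 5 (undo): buf='red' undo_depth=1 redo_depth=1
After op 6 (delete): buf='r' undo_depth=2 redo_depth=0

Answer: 2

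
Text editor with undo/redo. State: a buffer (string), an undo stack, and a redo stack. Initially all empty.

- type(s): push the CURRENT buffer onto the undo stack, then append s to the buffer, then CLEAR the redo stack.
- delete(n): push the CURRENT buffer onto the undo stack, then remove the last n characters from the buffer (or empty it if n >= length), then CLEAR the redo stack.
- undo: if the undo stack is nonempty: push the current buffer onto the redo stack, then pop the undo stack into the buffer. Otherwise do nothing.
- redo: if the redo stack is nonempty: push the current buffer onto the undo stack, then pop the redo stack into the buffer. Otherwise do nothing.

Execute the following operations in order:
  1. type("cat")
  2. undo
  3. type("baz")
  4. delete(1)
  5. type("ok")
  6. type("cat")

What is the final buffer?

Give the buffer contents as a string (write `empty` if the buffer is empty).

After op 1 (type): buf='cat' undo_depth=1 redo_depth=0
After op 2 (undo): buf='(empty)' undo_depth=0 redo_depth=1
After op 3 (type): buf='baz' undo_depth=1 redo_depth=0
After op 4 (delete): buf='ba' undo_depth=2 redo_depth=0
After op 5 (type): buf='baok' undo_depth=3 redo_depth=0
After op 6 (type): buf='baokcat' undo_depth=4 redo_depth=0

Answer: baokcat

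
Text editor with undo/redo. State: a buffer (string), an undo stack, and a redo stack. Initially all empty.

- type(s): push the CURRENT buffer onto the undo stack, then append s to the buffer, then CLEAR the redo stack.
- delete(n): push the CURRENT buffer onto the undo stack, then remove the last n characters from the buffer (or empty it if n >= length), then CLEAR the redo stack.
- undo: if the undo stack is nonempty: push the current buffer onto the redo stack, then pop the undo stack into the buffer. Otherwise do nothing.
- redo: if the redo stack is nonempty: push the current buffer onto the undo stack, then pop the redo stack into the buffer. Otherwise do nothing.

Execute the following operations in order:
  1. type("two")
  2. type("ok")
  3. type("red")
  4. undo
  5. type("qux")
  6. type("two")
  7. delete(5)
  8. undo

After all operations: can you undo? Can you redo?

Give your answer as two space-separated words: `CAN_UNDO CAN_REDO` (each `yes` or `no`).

Answer: yes yes

Derivation:
After op 1 (type): buf='two' undo_depth=1 redo_depth=0
After op 2 (type): buf='twook' undo_depth=2 redo_depth=0
After op 3 (type): buf='twookred' undo_depth=3 redo_depth=0
After op 4 (undo): buf='twook' undo_depth=2 redo_depth=1
After op 5 (type): buf='twookqux' undo_depth=3 redo_depth=0
After op 6 (type): buf='twookquxtwo' undo_depth=4 redo_depth=0
After op 7 (delete): buf='twookq' undo_depth=5 redo_depth=0
After op 8 (undo): buf='twookquxtwo' undo_depth=4 redo_depth=1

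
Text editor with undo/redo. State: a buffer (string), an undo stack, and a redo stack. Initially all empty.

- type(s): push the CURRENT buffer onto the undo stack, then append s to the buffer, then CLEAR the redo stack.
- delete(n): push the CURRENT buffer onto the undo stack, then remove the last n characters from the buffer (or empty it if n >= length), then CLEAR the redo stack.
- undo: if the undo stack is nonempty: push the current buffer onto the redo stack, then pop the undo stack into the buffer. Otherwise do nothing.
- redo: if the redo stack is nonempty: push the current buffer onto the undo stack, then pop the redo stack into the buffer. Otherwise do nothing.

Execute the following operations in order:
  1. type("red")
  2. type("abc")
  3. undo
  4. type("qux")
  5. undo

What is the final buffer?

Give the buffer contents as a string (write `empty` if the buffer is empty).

After op 1 (type): buf='red' undo_depth=1 redo_depth=0
After op 2 (type): buf='redabc' undo_depth=2 redo_depth=0
After op 3 (undo): buf='red' undo_depth=1 redo_depth=1
After op 4 (type): buf='redqux' undo_depth=2 redo_depth=0
After op 5 (undo): buf='red' undo_depth=1 redo_depth=1

Answer: red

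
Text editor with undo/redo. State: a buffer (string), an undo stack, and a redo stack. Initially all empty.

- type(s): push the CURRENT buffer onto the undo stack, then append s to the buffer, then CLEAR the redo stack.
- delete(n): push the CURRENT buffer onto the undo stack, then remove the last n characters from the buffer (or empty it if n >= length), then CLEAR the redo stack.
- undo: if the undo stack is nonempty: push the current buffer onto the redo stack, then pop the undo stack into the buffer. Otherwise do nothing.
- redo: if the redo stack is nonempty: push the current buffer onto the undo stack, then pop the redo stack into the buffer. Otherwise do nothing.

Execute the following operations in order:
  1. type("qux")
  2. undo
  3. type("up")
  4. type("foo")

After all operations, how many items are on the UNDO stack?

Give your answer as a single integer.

Answer: 2

Derivation:
After op 1 (type): buf='qux' undo_depth=1 redo_depth=0
After op 2 (undo): buf='(empty)' undo_depth=0 redo_depth=1
After op 3 (type): buf='up' undo_depth=1 redo_depth=0
After op 4 (type): buf='upfoo' undo_depth=2 redo_depth=0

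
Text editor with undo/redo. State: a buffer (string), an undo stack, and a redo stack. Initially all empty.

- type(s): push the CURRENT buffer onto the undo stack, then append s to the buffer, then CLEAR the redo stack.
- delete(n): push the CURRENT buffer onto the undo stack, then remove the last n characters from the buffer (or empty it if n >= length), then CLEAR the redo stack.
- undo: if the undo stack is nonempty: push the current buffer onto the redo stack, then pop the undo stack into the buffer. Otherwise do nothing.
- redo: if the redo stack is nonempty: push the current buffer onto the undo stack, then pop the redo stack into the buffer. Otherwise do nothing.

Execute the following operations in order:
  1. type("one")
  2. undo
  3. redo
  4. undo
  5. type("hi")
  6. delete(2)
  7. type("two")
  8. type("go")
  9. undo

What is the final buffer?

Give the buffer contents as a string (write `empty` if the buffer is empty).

After op 1 (type): buf='one' undo_depth=1 redo_depth=0
After op 2 (undo): buf='(empty)' undo_depth=0 redo_depth=1
After op 3 (redo): buf='one' undo_depth=1 redo_depth=0
After op 4 (undo): buf='(empty)' undo_depth=0 redo_depth=1
After op 5 (type): buf='hi' undo_depth=1 redo_depth=0
After op 6 (delete): buf='(empty)' undo_depth=2 redo_depth=0
After op 7 (type): buf='two' undo_depth=3 redo_depth=0
After op 8 (type): buf='twogo' undo_depth=4 redo_depth=0
After op 9 (undo): buf='two' undo_depth=3 redo_depth=1

Answer: two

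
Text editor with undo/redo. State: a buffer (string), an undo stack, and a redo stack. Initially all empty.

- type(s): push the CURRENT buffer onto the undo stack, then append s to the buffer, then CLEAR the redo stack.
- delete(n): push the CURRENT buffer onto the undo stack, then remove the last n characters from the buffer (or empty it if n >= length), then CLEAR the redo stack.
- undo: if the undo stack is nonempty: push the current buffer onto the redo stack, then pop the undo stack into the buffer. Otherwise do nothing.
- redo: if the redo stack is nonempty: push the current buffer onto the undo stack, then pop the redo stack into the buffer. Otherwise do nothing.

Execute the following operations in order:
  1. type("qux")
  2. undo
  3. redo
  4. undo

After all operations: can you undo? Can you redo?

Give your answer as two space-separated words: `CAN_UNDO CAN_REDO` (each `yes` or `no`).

Answer: no yes

Derivation:
After op 1 (type): buf='qux' undo_depth=1 redo_depth=0
After op 2 (undo): buf='(empty)' undo_depth=0 redo_depth=1
After op 3 (redo): buf='qux' undo_depth=1 redo_depth=0
After op 4 (undo): buf='(empty)' undo_depth=0 redo_depth=1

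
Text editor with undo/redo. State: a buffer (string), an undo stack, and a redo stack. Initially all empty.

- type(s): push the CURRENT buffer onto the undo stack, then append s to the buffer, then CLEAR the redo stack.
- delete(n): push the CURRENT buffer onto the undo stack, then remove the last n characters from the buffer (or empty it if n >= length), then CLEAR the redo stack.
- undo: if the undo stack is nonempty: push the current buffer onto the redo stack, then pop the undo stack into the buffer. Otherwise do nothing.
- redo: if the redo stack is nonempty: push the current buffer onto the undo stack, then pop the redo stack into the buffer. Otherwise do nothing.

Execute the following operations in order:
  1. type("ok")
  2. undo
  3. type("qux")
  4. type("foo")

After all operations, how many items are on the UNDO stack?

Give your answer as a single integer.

After op 1 (type): buf='ok' undo_depth=1 redo_depth=0
After op 2 (undo): buf='(empty)' undo_depth=0 redo_depth=1
After op 3 (type): buf='qux' undo_depth=1 redo_depth=0
After op 4 (type): buf='quxfoo' undo_depth=2 redo_depth=0

Answer: 2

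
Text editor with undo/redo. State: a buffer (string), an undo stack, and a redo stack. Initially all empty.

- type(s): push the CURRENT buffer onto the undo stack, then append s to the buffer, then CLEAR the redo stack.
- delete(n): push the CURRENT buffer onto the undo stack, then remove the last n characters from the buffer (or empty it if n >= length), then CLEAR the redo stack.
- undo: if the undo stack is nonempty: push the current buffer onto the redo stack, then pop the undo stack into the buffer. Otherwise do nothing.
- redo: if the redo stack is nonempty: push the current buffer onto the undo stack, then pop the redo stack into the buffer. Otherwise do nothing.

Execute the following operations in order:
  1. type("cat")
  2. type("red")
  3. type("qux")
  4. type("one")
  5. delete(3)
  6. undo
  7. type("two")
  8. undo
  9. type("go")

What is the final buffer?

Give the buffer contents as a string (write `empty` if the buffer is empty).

After op 1 (type): buf='cat' undo_depth=1 redo_depth=0
After op 2 (type): buf='catred' undo_depth=2 redo_depth=0
After op 3 (type): buf='catredqux' undo_depth=3 redo_depth=0
After op 4 (type): buf='catredquxone' undo_depth=4 redo_depth=0
After op 5 (delete): buf='catredqux' undo_depth=5 redo_depth=0
After op 6 (undo): buf='catredquxone' undo_depth=4 redo_depth=1
After op 7 (type): buf='catredquxonetwo' undo_depth=5 redo_depth=0
After op 8 (undo): buf='catredquxone' undo_depth=4 redo_depth=1
After op 9 (type): buf='catredquxonego' undo_depth=5 redo_depth=0

Answer: catredquxonego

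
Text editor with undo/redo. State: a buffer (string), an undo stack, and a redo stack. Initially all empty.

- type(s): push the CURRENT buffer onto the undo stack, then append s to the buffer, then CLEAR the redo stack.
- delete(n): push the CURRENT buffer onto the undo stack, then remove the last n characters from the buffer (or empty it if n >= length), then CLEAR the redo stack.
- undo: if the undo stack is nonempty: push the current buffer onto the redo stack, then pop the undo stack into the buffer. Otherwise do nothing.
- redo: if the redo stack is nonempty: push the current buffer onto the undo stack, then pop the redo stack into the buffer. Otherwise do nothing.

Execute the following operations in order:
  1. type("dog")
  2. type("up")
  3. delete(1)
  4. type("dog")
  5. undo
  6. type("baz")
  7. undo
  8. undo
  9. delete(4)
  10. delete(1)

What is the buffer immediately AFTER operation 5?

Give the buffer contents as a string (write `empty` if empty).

After op 1 (type): buf='dog' undo_depth=1 redo_depth=0
After op 2 (type): buf='dogup' undo_depth=2 redo_depth=0
After op 3 (delete): buf='dogu' undo_depth=3 redo_depth=0
After op 4 (type): buf='dogudog' undo_depth=4 redo_depth=0
After op 5 (undo): buf='dogu' undo_depth=3 redo_depth=1

Answer: dogu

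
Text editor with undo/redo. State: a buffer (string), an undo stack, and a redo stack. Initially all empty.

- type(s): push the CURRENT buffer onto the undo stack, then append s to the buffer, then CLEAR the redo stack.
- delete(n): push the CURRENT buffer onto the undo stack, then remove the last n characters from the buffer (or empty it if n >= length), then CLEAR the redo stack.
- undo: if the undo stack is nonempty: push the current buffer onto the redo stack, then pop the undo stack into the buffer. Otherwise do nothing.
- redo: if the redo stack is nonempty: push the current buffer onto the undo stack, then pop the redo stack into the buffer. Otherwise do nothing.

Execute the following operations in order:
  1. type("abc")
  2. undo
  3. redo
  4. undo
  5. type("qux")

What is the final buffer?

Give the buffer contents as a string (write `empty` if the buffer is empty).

After op 1 (type): buf='abc' undo_depth=1 redo_depth=0
After op 2 (undo): buf='(empty)' undo_depth=0 redo_depth=1
After op 3 (redo): buf='abc' undo_depth=1 redo_depth=0
After op 4 (undo): buf='(empty)' undo_depth=0 redo_depth=1
After op 5 (type): buf='qux' undo_depth=1 redo_depth=0

Answer: qux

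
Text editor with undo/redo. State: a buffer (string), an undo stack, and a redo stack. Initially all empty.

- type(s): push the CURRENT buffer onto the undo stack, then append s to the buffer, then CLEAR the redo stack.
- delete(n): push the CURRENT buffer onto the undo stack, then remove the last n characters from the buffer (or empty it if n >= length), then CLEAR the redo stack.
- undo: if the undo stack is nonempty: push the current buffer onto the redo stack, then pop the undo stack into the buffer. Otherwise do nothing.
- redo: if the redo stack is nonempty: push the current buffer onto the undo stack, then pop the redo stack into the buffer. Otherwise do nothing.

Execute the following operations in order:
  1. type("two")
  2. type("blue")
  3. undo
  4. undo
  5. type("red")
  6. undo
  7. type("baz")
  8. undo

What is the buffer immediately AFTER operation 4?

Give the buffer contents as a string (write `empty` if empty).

After op 1 (type): buf='two' undo_depth=1 redo_depth=0
After op 2 (type): buf='twoblue' undo_depth=2 redo_depth=0
After op 3 (undo): buf='two' undo_depth=1 redo_depth=1
After op 4 (undo): buf='(empty)' undo_depth=0 redo_depth=2

Answer: empty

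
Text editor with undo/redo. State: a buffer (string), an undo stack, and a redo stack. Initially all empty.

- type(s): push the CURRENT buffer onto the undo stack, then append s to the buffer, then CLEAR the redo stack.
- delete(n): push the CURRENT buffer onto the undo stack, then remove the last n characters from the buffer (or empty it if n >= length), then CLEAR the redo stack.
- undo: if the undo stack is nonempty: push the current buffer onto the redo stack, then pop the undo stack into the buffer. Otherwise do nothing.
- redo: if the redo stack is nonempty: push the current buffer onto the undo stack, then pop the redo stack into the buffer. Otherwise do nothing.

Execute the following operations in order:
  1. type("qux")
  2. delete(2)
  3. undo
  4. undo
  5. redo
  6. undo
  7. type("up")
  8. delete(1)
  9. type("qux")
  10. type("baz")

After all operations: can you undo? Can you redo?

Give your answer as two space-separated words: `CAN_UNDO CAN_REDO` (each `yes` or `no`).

Answer: yes no

Derivation:
After op 1 (type): buf='qux' undo_depth=1 redo_depth=0
After op 2 (delete): buf='q' undo_depth=2 redo_depth=0
After op 3 (undo): buf='qux' undo_depth=1 redo_depth=1
After op 4 (undo): buf='(empty)' undo_depth=0 redo_depth=2
After op 5 (redo): buf='qux' undo_depth=1 redo_depth=1
After op 6 (undo): buf='(empty)' undo_depth=0 redo_depth=2
After op 7 (type): buf='up' undo_depth=1 redo_depth=0
After op 8 (delete): buf='u' undo_depth=2 redo_depth=0
After op 9 (type): buf='uqux' undo_depth=3 redo_depth=0
After op 10 (type): buf='uquxbaz' undo_depth=4 redo_depth=0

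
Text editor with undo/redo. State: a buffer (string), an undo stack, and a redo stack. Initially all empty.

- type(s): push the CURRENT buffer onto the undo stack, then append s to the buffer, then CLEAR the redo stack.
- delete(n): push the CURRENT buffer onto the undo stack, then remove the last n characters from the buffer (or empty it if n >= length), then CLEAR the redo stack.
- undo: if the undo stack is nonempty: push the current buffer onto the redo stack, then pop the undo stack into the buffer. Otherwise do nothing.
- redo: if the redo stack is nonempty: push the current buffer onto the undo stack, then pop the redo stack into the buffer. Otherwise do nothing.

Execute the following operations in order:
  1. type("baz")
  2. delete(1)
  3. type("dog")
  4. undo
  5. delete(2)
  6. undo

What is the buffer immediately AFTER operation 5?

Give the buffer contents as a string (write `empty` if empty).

After op 1 (type): buf='baz' undo_depth=1 redo_depth=0
After op 2 (delete): buf='ba' undo_depth=2 redo_depth=0
After op 3 (type): buf='badog' undo_depth=3 redo_depth=0
After op 4 (undo): buf='ba' undo_depth=2 redo_depth=1
After op 5 (delete): buf='(empty)' undo_depth=3 redo_depth=0

Answer: empty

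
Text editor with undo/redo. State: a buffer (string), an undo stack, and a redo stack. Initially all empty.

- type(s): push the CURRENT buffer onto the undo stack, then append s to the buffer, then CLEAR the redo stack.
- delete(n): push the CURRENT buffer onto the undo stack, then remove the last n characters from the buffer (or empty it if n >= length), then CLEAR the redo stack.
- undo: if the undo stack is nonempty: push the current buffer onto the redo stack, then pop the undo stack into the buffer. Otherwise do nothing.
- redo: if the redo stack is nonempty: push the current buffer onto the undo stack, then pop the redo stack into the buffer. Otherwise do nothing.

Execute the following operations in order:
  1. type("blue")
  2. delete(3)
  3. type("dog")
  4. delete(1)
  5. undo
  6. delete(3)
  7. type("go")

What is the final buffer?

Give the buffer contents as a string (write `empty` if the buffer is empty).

After op 1 (type): buf='blue' undo_depth=1 redo_depth=0
After op 2 (delete): buf='b' undo_depth=2 redo_depth=0
After op 3 (type): buf='bdog' undo_depth=3 redo_depth=0
After op 4 (delete): buf='bdo' undo_depth=4 redo_depth=0
After op 5 (undo): buf='bdog' undo_depth=3 redo_depth=1
After op 6 (delete): buf='b' undo_depth=4 redo_depth=0
After op 7 (type): buf='bgo' undo_depth=5 redo_depth=0

Answer: bgo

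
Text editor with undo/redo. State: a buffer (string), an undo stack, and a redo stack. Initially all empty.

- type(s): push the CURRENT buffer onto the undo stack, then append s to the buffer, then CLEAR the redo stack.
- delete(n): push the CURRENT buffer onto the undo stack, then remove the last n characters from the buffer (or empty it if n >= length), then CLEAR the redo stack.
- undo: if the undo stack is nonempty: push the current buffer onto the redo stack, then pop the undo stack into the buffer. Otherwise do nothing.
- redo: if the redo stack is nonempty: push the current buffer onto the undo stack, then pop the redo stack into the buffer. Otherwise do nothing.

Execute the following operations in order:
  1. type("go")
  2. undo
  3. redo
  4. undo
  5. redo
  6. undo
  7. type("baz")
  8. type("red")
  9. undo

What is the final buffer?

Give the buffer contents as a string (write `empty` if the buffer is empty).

Answer: baz

Derivation:
After op 1 (type): buf='go' undo_depth=1 redo_depth=0
After op 2 (undo): buf='(empty)' undo_depth=0 redo_depth=1
After op 3 (redo): buf='go' undo_depth=1 redo_depth=0
After op 4 (undo): buf='(empty)' undo_depth=0 redo_depth=1
After op 5 (redo): buf='go' undo_depth=1 redo_depth=0
After op 6 (undo): buf='(empty)' undo_depth=0 redo_depth=1
After op 7 (type): buf='baz' undo_depth=1 redo_depth=0
After op 8 (type): buf='bazred' undo_depth=2 redo_depth=0
After op 9 (undo): buf='baz' undo_depth=1 redo_depth=1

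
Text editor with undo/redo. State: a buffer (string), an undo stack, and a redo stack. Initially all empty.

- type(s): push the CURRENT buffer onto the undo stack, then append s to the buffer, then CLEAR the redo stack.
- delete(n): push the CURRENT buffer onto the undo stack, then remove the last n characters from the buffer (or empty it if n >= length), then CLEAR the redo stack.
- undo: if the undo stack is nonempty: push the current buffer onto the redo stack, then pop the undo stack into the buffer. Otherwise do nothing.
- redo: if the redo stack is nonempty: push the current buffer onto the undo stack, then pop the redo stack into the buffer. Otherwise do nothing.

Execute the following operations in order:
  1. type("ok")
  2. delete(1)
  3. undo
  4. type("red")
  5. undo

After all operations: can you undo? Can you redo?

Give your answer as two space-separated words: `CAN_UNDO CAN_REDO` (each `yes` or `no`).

After op 1 (type): buf='ok' undo_depth=1 redo_depth=0
After op 2 (delete): buf='o' undo_depth=2 redo_depth=0
After op 3 (undo): buf='ok' undo_depth=1 redo_depth=1
After op 4 (type): buf='okred' undo_depth=2 redo_depth=0
After op 5 (undo): buf='ok' undo_depth=1 redo_depth=1

Answer: yes yes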